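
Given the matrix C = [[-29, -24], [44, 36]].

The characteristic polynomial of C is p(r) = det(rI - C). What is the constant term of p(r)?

p(r) = r^2 - 7r + 12.
The constant term is 12.

12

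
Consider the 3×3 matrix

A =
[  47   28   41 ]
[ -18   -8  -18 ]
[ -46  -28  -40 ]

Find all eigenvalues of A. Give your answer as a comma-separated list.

-8, 1, 6

Set up det(sI - A) = 0.
Cofactor expansion gives p(s) = s^3 + s^2 - 50s + 48.
Since p(6) = 0, s = 6 is a root.
Factor out (s - 6): p(s) = (s - 6)·(s^2 + 7s - 8).
The quadratic factors as (s + 8)·(s - 1).
Eigenvalues: -8, 1, 6.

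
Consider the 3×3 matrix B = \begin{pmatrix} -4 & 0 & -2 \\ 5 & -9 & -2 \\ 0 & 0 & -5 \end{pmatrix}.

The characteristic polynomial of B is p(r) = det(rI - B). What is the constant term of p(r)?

180

p(r) = r^3 + 18r^2 + 101r + 180.
The constant term is 180.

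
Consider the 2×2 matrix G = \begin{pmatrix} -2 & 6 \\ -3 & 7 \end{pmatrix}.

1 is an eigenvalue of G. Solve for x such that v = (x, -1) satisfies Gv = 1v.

-2

We need (G - 1I)v = 0.
G - 1I = [[-3, 6], [-3, 6]].
Row 1: (-3)·x + (6)·-1 = 0
Row 2: (-3)·x + (6)·-1 = 0
Solving gives x = -2.
Check: G·(-2, -1) = (-2, -1) = 1·(-2, -1).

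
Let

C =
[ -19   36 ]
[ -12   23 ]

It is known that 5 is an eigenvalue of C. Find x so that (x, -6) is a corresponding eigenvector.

We need (C - 5I)v = 0.
C - 5I = [[-24, 36], [-12, 18]].
Row 1: (-24)·x + (36)·-6 = 0
Row 2: (-12)·x + (18)·-6 = 0
Solving gives x = -9.
Check: C·(-9, -6) = (-45, -30) = 5·(-9, -6).

-9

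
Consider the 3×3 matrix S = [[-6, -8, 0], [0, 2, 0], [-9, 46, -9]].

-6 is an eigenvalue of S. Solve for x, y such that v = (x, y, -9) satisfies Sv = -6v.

We need (S + 6I)v = 0.
S + 6I = [[0, -8, 0], [0, 8, 0], [-9, 46, -3]].
Row 1: (0)·x + (-8)·y + (0)·-9 = 0
Row 2: (0)·x + (8)·y + (0)·-9 = 0
Row 3: (-9)·x + (46)·y + (-3)·-9 = 0
Solving gives x = 3, y = 0.
Check: S·(3, 0, -9) = (-18, 0, 54) = -6·(3, 0, -9).

3, 0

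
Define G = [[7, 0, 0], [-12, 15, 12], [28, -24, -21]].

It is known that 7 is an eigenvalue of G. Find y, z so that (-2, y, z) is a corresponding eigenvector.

0, -2

We need (G - 7I)v = 0.
G - 7I = [[0, 0, 0], [-12, 8, 12], [28, -24, -28]].
Row 1: (0)·-2 + (0)·y + (0)·z = 0
Row 2: (-12)·-2 + (8)·y + (12)·z = 0
Row 3: (28)·-2 + (-24)·y + (-28)·z = 0
Solving gives y = 0, z = -2.
Check: G·(-2, 0, -2) = (-14, 0, -14) = 7·(-2, 0, -2).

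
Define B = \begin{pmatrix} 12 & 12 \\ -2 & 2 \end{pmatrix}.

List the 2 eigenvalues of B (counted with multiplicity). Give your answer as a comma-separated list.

det(B - lambda·I) = (12 - lambda)(2 - lambda) - (12)·(-2) = lambda^2 - 14·lambda + 48.
This factors as (lambda - 6)·(lambda - 8) = 0.
Eigenvalues: 6, 8.

6, 8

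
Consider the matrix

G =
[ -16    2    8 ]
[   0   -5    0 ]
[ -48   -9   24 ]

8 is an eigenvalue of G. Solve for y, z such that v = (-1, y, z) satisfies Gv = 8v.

We need (G - 8I)v = 0.
G - 8I = [[-24, 2, 8], [0, -13, 0], [-48, -9, 16]].
Row 1: (-24)·-1 + (2)·y + (8)·z = 0
Row 2: (0)·-1 + (-13)·y + (0)·z = 0
Row 3: (-48)·-1 + (-9)·y + (16)·z = 0
Solving gives y = 0, z = -3.
Check: G·(-1, 0, -3) = (-8, 0, -24) = 8·(-1, 0, -3).

0, -3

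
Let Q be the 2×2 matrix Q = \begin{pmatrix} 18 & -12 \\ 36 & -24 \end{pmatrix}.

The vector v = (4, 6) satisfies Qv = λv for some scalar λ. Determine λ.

Compute Qv: Q·(4, 6) = (0, 0).
Since Qv = λv, compare component 1: 0 = λ·4, so λ = 0.

0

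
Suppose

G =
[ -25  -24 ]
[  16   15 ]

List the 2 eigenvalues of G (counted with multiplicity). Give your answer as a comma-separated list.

-9, -1

det(G - μI) = (-25 - μ)(15 - μ) - (-24)·(16) = μ^2 + 10μ + 9.
This factors as (μ + 9)·(μ + 1) = 0.
Eigenvalues: -9, -1.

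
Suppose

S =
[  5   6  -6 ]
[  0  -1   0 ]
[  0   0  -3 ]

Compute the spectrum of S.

-3, -1, 5

S is upper triangular, so its eigenvalues are the diagonal entries.
Diagonal: 5, -1, -3.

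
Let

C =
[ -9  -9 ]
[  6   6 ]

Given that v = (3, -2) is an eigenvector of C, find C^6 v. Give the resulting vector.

(2187, -1458)

First find the eigenvalue: Cv = (-9, 6) = -3·(3, -2), so λ = -3.
Then C^6 v = λ^6·v = (-3)^6·(3, -2) = 729·(3, -2) = (2187, -1458).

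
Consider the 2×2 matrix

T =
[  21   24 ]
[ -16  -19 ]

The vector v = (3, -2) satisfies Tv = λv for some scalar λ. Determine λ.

Compute Tv: T·(3, -2) = (15, -10).
Since Tv = λv, compare component 1: 15 = λ·3, so λ = 5.

5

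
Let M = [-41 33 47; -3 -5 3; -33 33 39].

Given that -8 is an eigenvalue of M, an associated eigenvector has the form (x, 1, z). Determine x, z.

We need (M + 8I)v = 0.
M + 8I = [[-33, 33, 47], [-3, 3, 3], [-33, 33, 47]].
Row 1: (-33)·x + (33)·1 + (47)·z = 0
Row 2: (-3)·x + (3)·1 + (3)·z = 0
Row 3: (-33)·x + (33)·1 + (47)·z = 0
Solving gives x = 1, z = 0.
Check: M·(1, 1, 0) = (-8, -8, 0) = -8·(1, 1, 0).

1, 0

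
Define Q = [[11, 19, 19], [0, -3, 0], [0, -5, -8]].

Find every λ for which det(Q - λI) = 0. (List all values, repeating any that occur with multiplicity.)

Set up det(rI - Q) = 0.
Expanding along the first row, p(r) = r^3 - 97r - 264.
Try r = -3: p(-3) = 0, so -3 is a root.
Dividing by (r + 3) leaves r^2 - 3r - 88.
The quadratic factors as (r + 8)·(r - 11).
Eigenvalues: -8, -3, 11.

-8, -3, 11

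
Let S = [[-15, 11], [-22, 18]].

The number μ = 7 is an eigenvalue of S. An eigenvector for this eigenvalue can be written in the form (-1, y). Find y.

We need (S - 7I)v = 0.
S - 7I = [[-22, 11], [-22, 11]].
Row 1: (-22)·-1 + (11)·y = 0
Row 2: (-22)·-1 + (11)·y = 0
Solving gives y = -2.
Check: S·(-1, -2) = (-7, -14) = 7·(-1, -2).

-2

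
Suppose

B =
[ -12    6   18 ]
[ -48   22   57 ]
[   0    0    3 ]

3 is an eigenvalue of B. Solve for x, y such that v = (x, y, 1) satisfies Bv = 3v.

0, -3

We need (B - 3I)v = 0.
B - 3I = [[-15, 6, 18], [-48, 19, 57], [0, 0, 0]].
Row 1: (-15)·x + (6)·y + (18)·1 = 0
Row 2: (-48)·x + (19)·y + (57)·1 = 0
Row 3: (0)·x + (0)·y + (0)·1 = 0
Solving gives x = 0, y = -3.
Check: B·(0, -3, 1) = (0, -9, 3) = 3·(0, -3, 1).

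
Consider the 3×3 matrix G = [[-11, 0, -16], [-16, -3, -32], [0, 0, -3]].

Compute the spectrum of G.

-11, -3, -3

The characteristic polynomial is p(r) = det(rI - G).
Expanding along the first row, p(r) = r^3 + 17r^2 + 75r + 99.
Since p(-11) = 0, r = -11 is a root.
Factor out (r + 11): p(r) = (r + 11)·(r^2 + 6r + 9).
The quadratic factor is (r + 3)^2.
Eigenvalues: -11, -3, -3.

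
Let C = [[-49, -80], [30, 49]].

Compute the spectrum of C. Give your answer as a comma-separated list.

det(C - λI) = (-49 - λ)(49 - λ) - (-80)·(30) = λ^2 - 1.
This factors as (λ + 1)·(λ - 1) = 0.
Eigenvalues: -1, 1.

-1, 1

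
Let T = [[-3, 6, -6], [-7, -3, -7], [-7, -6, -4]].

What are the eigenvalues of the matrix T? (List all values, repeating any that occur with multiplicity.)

-10, -3, 3

Compute the characteristic polynomial p(lambda) = det(lambda·I - T).
Cofactor expansion gives p(lambda) = lambda^3 + 10·lambda^2 - 9·lambda - 90.
Try lambda = -10: p(-10) = 0, so -10 is a root.
Factor out (lambda + 10): p(lambda) = (lambda + 10)·(lambda^2 - 9).
The quadratic factors as (lambda + 3)·(lambda - 3).
Eigenvalues: -10, -3, 3.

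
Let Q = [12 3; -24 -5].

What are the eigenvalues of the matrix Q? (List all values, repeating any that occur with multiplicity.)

det(Q - λI) = (12 - λ)(-5 - λ) - (3)·(-24) = λ^2 - 7λ + 12.
This factors as (λ - 3)·(λ - 4) = 0.
Eigenvalues: 3, 4.

3, 4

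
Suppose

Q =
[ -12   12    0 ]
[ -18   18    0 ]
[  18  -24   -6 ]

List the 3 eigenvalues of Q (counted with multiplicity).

-6, 0, 6

Compute the characteristic polynomial p(λ) = det(λI - Q).
Cofactor expansion gives p(λ) = λ^3 - 36λ.
Rational-root test: λ = 0 gives p(0) = 0.
Factor out λ: p(λ) = λ·(λ^2 - 36).
The quadratic factors as (λ + 6)·(λ - 6).
Eigenvalues: -6, 0, 6.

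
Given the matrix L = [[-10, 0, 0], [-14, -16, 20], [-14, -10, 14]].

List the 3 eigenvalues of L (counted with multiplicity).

The characteristic polynomial is p(μ) = det(μI - L).
Expanding the 3×3 determinant: p(μ) = μ^3 + 12μ^2 - 4μ - 240.
Rational-root test: μ = 4 gives p(4) = 0.
Factor out (μ - 4): p(μ) = (μ - 4)·(μ^2 + 16μ + 60).
The quadratic factors as (μ + 10)·(μ + 6).
Eigenvalues: -10, -6, 4.

-10, -6, 4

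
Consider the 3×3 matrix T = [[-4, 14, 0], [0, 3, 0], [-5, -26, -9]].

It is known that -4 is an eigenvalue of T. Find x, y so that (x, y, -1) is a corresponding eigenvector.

1, 0

We need (T + 4I)v = 0.
T + 4I = [[0, 14, 0], [0, 7, 0], [-5, -26, -5]].
Row 1: (0)·x + (14)·y + (0)·-1 = 0
Row 2: (0)·x + (7)·y + (0)·-1 = 0
Row 3: (-5)·x + (-26)·y + (-5)·-1 = 0
Solving gives x = 1, y = 0.
Check: T·(1, 0, -1) = (-4, 0, 4) = -4·(1, 0, -1).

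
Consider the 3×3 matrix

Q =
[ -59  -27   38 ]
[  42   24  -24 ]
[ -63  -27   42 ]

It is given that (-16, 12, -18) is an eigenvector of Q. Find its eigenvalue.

Compute Qv: Q·(-16, 12, -18) = (-64, 48, -72).
Since Qv = λv, compare component 1: -64 = λ·-16, so λ = 4.

4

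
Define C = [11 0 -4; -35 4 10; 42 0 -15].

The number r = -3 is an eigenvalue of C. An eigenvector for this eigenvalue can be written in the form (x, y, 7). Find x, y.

We need (C + 3I)v = 0.
C + 3I = [[14, 0, -4], [-35, 7, 10], [42, 0, -12]].
Row 1: (14)·x + (0)·y + (-4)·7 = 0
Row 2: (-35)·x + (7)·y + (10)·7 = 0
Row 3: (42)·x + (0)·y + (-12)·7 = 0
Solving gives x = 2, y = 0.
Check: C·(2, 0, 7) = (-6, 0, -21) = -3·(2, 0, 7).

2, 0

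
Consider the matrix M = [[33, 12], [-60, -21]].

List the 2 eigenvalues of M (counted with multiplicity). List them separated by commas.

3, 9

det(M - sI) = (33 - s)(-21 - s) - (12)·(-60) = s^2 - 12s + 27.
This factors as (s - 3)·(s - 9) = 0.
Eigenvalues: 3, 9.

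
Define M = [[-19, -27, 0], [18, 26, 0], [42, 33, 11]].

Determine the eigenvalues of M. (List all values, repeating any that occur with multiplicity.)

-1, 8, 11

The characteristic polynomial is p(μ) = det(μI - M).
Expanding the 3×3 determinant: p(μ) = μ^3 - 18μ^2 + 69μ + 88.
Rational-root test: μ = -1 gives p(-1) = 0.
Factor out (μ + 1): p(μ) = (μ + 1)·(μ^2 - 19μ + 88).
The quadratic factors as (μ - 8)·(μ - 11).
Eigenvalues: -1, 8, 11.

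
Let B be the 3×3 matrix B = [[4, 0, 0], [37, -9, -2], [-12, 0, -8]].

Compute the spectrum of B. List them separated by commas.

-9, -8, 4

Compute the characteristic polynomial p(lambda) = det(lambda·I - B).
Expanding the 3×3 determinant: p(lambda) = lambda^3 + 13·lambda^2 + 4·lambda - 288.
Since p(-9) = 0, lambda = -9 is a root.
Dividing by (lambda + 9) leaves lambda^2 + 4·lambda - 32.
The quadratic factors as (lambda + 8)·(lambda - 4).
Eigenvalues: -9, -8, 4.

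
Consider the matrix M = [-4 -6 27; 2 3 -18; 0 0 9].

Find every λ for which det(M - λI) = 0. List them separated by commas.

Compute the characteristic polynomial p(r) = det(rI - M).
Expanding along the first row, p(r) = r^3 - 8r^2 - 9r.
Since p(-1) = 0, r = -1 is a root.
Dividing by (r + 1) leaves r^2 - 9r.
The quadratic factors as r·(r - 9).
Eigenvalues: -1, 0, 9.

-1, 0, 9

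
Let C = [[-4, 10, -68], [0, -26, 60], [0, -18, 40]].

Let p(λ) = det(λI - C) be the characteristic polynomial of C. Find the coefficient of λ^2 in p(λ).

The coefficient of λ^2 of det(λI - C) is −trace(C).
trace(C) = (-4) + (-26) + (40) = 10, so the coefficient is -10.

-10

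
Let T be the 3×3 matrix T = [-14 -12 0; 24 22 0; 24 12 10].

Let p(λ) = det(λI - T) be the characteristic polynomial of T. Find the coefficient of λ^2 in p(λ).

-18

The coefficient of λ^2 of det(λI - T) is −trace(T).
trace(T) = (-14) + (22) + (10) = 18, so the coefficient is -18.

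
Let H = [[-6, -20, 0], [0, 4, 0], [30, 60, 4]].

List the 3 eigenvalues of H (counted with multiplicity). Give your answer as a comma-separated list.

-6, 4, 4

The characteristic polynomial is p(μ) = det(μI - H).
Expanding the 3×3 determinant: p(μ) = μ^3 - 2μ^2 - 32μ + 96.
Try μ = 4: p(4) = 0, so 4 is a root.
Dividing by (μ - 4) leaves μ^2 + 2μ - 24.
The quadratic factors as (μ + 6)·(μ - 4).
Eigenvalues: -6, 4, 4.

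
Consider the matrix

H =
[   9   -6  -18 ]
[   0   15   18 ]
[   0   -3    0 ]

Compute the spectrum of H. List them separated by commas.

The characteristic polynomial is p(lambda) = det(lambda·I - H).
Expanding along the first row, p(lambda) = lambda^3 - 24·lambda^2 + 189·lambda - 486.
Try lambda = 6: p(6) = 0, so 6 is a root.
Factor out (lambda - 6): p(lambda) = (lambda - 6)·(lambda^2 - 18·lambda + 81).
The quadratic factor is (lambda - 9)^2.
Eigenvalues: 6, 9, 9.

6, 9, 9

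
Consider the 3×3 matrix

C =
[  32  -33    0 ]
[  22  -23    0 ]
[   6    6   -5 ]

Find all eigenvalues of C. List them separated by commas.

Set up det(rI - C) = 0.
Expanding the 3×3 determinant: p(r) = r^3 - 4r^2 - 55r - 50.
Rational-root test: r = -1 gives p(-1) = 0.
Factor out (r + 1): p(r) = (r + 1)·(r^2 - 5r - 50).
The quadratic factors as (r + 5)·(r - 10).
Eigenvalues: -5, -1, 10.

-5, -1, 10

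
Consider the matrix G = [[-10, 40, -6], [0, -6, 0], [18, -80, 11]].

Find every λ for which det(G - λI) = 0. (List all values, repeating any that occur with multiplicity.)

The characteristic polynomial is p(λ) = det(λI - G).
Cofactor expansion gives p(λ) = λ^3 + 5λ^2 - 8λ - 12.
Rational-root test: λ = 2 gives p(2) = 0.
Factor out (λ - 2): p(λ) = (λ - 2)·(λ^2 + 7λ + 6).
The quadratic factors as (λ + 6)·(λ + 1).
Eigenvalues: -6, -1, 2.

-6, -1, 2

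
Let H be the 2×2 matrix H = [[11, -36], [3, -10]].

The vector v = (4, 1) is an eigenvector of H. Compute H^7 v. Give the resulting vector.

(512, 128)

First find the eigenvalue: Hv = (8, 2) = 2·(4, 1), so λ = 2.
Then H^7 v = λ^7·v = 2^7·(4, 1) = 128·(4, 1) = (512, 128).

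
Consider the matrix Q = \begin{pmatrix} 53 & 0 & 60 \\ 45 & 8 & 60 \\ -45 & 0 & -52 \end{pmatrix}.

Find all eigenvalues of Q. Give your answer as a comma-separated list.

-7, 8, 8

Set up det(μI - Q) = 0.
Expanding the 3×3 determinant: p(μ) = μ^3 - 9μ^2 - 48μ + 448.
Rational-root test: μ = -7 gives p(-7) = 0.
Factor out (μ + 7): p(μ) = (μ + 7)·(μ^2 - 16μ + 64).
The quadratic factor is (μ - 8)^2.
Eigenvalues: -7, 8, 8.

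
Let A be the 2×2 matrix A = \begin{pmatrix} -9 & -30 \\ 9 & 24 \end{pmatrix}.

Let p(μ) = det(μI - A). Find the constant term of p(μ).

p(μ) = μ^2 - 15μ + 54.
The constant term is 54.

54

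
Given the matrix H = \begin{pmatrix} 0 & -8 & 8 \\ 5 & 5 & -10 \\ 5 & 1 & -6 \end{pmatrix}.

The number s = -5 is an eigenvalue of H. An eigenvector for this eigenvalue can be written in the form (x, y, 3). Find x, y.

We need (H + 5I)v = 0.
H + 5I = [[5, -8, 8], [5, 10, -10], [5, 1, -1]].
Row 1: (5)·x + (-8)·y + (8)·3 = 0
Row 2: (5)·x + (10)·y + (-10)·3 = 0
Row 3: (5)·x + (1)·y + (-1)·3 = 0
Solving gives x = 0, y = 3.
Check: H·(0, 3, 3) = (0, -15, -15) = -5·(0, 3, 3).

0, 3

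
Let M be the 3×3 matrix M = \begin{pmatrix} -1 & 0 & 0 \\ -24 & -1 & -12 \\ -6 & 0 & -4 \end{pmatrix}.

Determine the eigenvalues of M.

-4, -1, -1

Set up det(λI - M) = 0.
Expanding along the first row, p(λ) = λ^3 + 6λ^2 + 9λ + 4.
Try λ = -1: p(-1) = 0, so -1 is a root.
Dividing by (λ + 1) leaves λ^2 + 5λ + 4.
The quadratic factors as (λ + 4)·(λ + 1).
Eigenvalues: -4, -1, -1.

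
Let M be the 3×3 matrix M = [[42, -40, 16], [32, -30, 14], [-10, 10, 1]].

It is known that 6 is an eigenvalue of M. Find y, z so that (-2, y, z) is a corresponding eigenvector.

We need (M - 6I)v = 0.
M - 6I = [[36, -40, 16], [32, -36, 14], [-10, 10, -5]].
Row 1: (36)·-2 + (-40)·y + (16)·z = 0
Row 2: (32)·-2 + (-36)·y + (14)·z = 0
Row 3: (-10)·-2 + (10)·y + (-5)·z = 0
Solving gives y = -1, z = 2.
Check: M·(-2, -1, 2) = (-12, -6, 12) = 6·(-2, -1, 2).

-1, 2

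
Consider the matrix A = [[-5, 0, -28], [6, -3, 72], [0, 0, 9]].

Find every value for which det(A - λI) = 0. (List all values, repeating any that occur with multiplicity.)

The characteristic polynomial is p(lambda) = det(lambda·I - A).
Expanding along the first row, p(lambda) = lambda^3 - lambda^2 - 57·lambda - 135.
Rational-root test: lambda = -5 gives p(-5) = 0.
Factor out (lambda + 5): p(lambda) = (lambda + 5)·(lambda^2 - 6·lambda - 27).
The quadratic factors as (lambda + 3)·(lambda - 9).
Eigenvalues: -5, -3, 9.

-5, -3, 9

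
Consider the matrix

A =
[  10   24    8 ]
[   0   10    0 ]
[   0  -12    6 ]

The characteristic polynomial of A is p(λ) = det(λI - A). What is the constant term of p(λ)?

p(λ) = λ^3 - 26λ^2 + 220λ - 600.
The constant term is -600.

-600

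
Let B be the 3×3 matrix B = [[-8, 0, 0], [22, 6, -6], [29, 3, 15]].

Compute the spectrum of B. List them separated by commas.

The characteristic polynomial is p(μ) = det(μI - B).
Expanding along the first row, p(μ) = μ^3 - 13μ^2 - 60μ + 864.
Since p(-8) = 0, μ = -8 is a root.
Factor out (μ + 8): p(μ) = (μ + 8)·(μ^2 - 21μ + 108).
The quadratic factors as (μ - 9)·(μ - 12).
Eigenvalues: -8, 9, 12.

-8, 9, 12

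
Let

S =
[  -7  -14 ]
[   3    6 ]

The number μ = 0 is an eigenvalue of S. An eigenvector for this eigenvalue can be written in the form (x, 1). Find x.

We need (S)v = 0.
S = [[-7, -14], [3, 6]].
Row 1: (-7)·x + (-14)·1 = 0
Row 2: (3)·x + (6)·1 = 0
Solving gives x = -2.
Check: S·(-2, 1) = (0, 0) = 0·(-2, 1).

-2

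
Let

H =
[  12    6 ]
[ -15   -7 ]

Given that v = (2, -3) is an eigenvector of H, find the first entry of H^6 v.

1458

First find the eigenvalue: Hv = (6, -9) = 3·(2, -3), so λ = 3.
Then H^6 v = λ^6·v = 3^6·(2, -3) = 729·(2, -3) = (1458, -2187).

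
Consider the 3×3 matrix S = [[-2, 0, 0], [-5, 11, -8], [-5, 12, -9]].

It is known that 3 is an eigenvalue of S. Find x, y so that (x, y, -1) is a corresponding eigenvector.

0, -1

We need (S - 3I)v = 0.
S - 3I = [[-5, 0, 0], [-5, 8, -8], [-5, 12, -12]].
Row 1: (-5)·x + (0)·y + (0)·-1 = 0
Row 2: (-5)·x + (8)·y + (-8)·-1 = 0
Row 3: (-5)·x + (12)·y + (-12)·-1 = 0
Solving gives x = 0, y = -1.
Check: S·(0, -1, -1) = (0, -3, -3) = 3·(0, -1, -1).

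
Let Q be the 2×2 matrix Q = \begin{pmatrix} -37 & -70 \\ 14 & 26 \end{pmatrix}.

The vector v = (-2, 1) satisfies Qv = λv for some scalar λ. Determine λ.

-2

Compute Qv: Q·(-2, 1) = (4, -2).
Since Qv = λv, compare component 1: 4 = λ·-2, so λ = -2.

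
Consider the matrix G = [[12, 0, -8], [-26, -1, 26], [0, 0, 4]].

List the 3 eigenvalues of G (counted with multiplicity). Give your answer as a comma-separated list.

-1, 4, 12

Set up det(tI - G) = 0.
Expanding along the first row, p(t) = t^3 - 15t^2 + 32t + 48.
Try t = -1: p(-1) = 0, so -1 is a root.
Dividing by (t + 1) leaves t^2 - 16t + 48.
The quadratic factors as (t - 4)·(t - 12).
Eigenvalues: -1, 4, 12.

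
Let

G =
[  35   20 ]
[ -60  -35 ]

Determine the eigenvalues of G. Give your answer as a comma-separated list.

det(G - tI) = (35 - t)(-35 - t) - (20)·(-60) = t^2 - 25.
This factors as (t + 5)·(t - 5) = 0.
Eigenvalues: -5, 5.

-5, 5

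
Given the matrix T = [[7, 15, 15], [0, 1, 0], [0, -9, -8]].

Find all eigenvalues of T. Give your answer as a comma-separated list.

The characteristic polynomial is p(λ) = det(λI - T).
Expanding along the first row, p(λ) = λ^3 - 57λ + 56.
Rational-root test: λ = 1 gives p(1) = 0.
Factor out (λ - 1): p(λ) = (λ - 1)·(λ^2 + λ - 56).
The quadratic factors as (λ + 8)·(λ - 7).
Eigenvalues: -8, 1, 7.

-8, 1, 7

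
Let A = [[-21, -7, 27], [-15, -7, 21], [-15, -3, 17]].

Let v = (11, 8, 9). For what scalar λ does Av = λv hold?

-4

Compute Av: A·(11, 8, 9) = (-44, -32, -36).
Since Av = λv, compare component 1: -44 = λ·11, so λ = -4.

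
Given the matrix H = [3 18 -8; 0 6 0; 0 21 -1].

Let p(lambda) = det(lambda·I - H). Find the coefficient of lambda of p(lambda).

9

p(lambda) = lambda^3 - 8·lambda^2 + 9·lambda + 18.
The coefficient of lambda is 9.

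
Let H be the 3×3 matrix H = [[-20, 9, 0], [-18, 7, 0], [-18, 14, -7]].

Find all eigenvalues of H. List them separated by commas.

-11, -7, -2

The characteristic polynomial is p(s) = det(sI - H).
Expanding along the first row, p(s) = s^3 + 20s^2 + 113s + 154.
Try s = -2: p(-2) = 0, so -2 is a root.
Dividing by (s + 2) leaves s^2 + 18s + 77.
The quadratic factors as (s + 11)·(s + 7).
Eigenvalues: -11, -7, -2.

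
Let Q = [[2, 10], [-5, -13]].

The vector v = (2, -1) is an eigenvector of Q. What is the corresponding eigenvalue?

Compute Qv: Q·(2, -1) = (-6, 3).
Since Qv = λv, compare component 1: -6 = λ·2, so λ = -3.

-3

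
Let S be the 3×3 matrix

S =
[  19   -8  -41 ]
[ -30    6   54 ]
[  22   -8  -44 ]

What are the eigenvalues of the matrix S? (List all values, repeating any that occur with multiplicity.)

-10, -6, -3

The characteristic polynomial is p(λ) = det(λI - S).
Expanding the 3×3 determinant: p(λ) = λ^3 + 19λ^2 + 108λ + 180.
Since p(-3) = 0, λ = -3 is a root.
Factor out (λ + 3): p(λ) = (λ + 3)·(λ^2 + 16λ + 60).
The quadratic factors as (λ + 10)·(λ + 6).
Eigenvalues: -10, -6, -3.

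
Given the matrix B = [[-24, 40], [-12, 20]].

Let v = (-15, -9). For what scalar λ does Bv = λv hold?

0

Compute Bv: B·(-15, -9) = (0, 0).
Since Bv = λv, compare component 1: 0 = λ·-15, so λ = 0.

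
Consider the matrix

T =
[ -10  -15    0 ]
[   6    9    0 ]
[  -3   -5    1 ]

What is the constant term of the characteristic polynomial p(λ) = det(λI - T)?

p(0) = det(0·I − T) = det(−T) = (−1)^3·det(T).
det(T) = 0, so p(0) = 0.

0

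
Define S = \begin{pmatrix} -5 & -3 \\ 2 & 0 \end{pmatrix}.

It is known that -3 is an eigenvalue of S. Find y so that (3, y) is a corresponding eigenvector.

-2

We need (S + 3I)v = 0.
S + 3I = [[-2, -3], [2, 3]].
Row 1: (-2)·3 + (-3)·y = 0
Row 2: (2)·3 + (3)·y = 0
Solving gives y = -2.
Check: S·(3, -2) = (-9, 6) = -3·(3, -2).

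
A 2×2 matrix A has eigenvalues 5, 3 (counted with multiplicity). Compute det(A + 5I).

80

If A has eigenvalues 5, 3, then A + 5I has eigenvalues 10, 8.
det(A + 5I) = (10) · (8) = 80.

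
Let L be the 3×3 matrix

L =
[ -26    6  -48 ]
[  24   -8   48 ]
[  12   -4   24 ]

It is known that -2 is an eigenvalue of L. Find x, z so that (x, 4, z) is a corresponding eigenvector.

We need (L + 2I)v = 0.
L + 2I = [[-24, 6, -48], [24, -6, 48], [12, -4, 26]].
Row 1: (-24)·x + (6)·4 + (-48)·z = 0
Row 2: (24)·x + (-6)·4 + (48)·z = 0
Row 3: (12)·x + (-4)·4 + (26)·z = 0
Solving gives x = -3, z = 2.
Check: L·(-3, 4, 2) = (6, -8, -4) = -2·(-3, 4, 2).

-3, 2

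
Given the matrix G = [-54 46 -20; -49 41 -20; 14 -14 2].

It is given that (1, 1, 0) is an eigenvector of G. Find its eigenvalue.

-8

Compute Gv: G·(1, 1, 0) = (-8, -8, 0).
Since Gv = λv, compare component 1: -8 = λ·1, so λ = -8.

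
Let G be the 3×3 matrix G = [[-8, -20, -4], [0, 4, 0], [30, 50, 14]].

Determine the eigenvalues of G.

2, 4, 4

The characteristic polynomial is p(lambda) = det(lambda·I - G).
Expanding along the first row, p(lambda) = lambda^3 - 10·lambda^2 + 32·lambda - 32.
Since p(4) = 0, lambda = 4 is a root.
Factor out (lambda - 4): p(lambda) = (lambda - 4)·(lambda^2 - 6·lambda + 8).
The quadratic factors as (lambda - 2)·(lambda - 4).
Eigenvalues: 2, 4, 4.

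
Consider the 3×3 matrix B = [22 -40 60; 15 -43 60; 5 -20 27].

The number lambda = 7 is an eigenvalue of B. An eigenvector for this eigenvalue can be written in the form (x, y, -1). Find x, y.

4, 0

We need (B - 7I)v = 0.
B - 7I = [[15, -40, 60], [15, -50, 60], [5, -20, 20]].
Row 1: (15)·x + (-40)·y + (60)·-1 = 0
Row 2: (15)·x + (-50)·y + (60)·-1 = 0
Row 3: (5)·x + (-20)·y + (20)·-1 = 0
Solving gives x = 4, y = 0.
Check: B·(4, 0, -1) = (28, 0, -7) = 7·(4, 0, -1).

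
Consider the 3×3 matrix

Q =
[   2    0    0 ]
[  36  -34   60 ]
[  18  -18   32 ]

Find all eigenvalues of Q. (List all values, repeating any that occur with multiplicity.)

The characteristic polynomial is p(μ) = det(μI - Q).
Cofactor expansion gives p(μ) = μ^3 - 12μ + 16.
Rational-root test: μ = 2 gives p(2) = 0.
Factor out (μ - 2): p(μ) = (μ - 2)·(μ^2 + 2μ - 8).
The quadratic factors as (μ + 4)·(μ - 2).
Eigenvalues: -4, 2, 2.

-4, 2, 2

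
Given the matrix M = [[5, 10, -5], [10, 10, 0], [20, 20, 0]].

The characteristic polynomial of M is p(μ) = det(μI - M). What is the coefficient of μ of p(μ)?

p(μ) = μ^3 - 15μ^2 + 50μ.
The coefficient of μ is 50.

50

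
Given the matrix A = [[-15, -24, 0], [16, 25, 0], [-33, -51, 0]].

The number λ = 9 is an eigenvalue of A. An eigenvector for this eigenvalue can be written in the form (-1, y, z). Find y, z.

1, -2

We need (A - 9I)v = 0.
A - 9I = [[-24, -24, 0], [16, 16, 0], [-33, -51, -9]].
Row 1: (-24)·-1 + (-24)·y + (0)·z = 0
Row 2: (16)·-1 + (16)·y + (0)·z = 0
Row 3: (-33)·-1 + (-51)·y + (-9)·z = 0
Solving gives y = 1, z = -2.
Check: A·(-1, 1, -2) = (-9, 9, -18) = 9·(-1, 1, -2).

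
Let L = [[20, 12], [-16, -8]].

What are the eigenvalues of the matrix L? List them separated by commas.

4, 8

det(L - lambda·I) = (20 - lambda)(-8 - lambda) - (12)·(-16) = lambda^2 - 12·lambda + 32.
This factors as (lambda - 4)·(lambda - 8) = 0.
Eigenvalues: 4, 8.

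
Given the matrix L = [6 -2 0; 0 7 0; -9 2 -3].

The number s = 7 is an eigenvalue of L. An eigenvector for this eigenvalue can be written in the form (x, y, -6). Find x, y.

We need (L - 7I)v = 0.
L - 7I = [[-1, -2, 0], [0, 0, 0], [-9, 2, -10]].
Row 1: (-1)·x + (-2)·y + (0)·-6 = 0
Row 2: (0)·x + (0)·y + (0)·-6 = 0
Row 3: (-9)·x + (2)·y + (-10)·-6 = 0
Solving gives x = 6, y = -3.
Check: L·(6, -3, -6) = (42, -21, -42) = 7·(6, -3, -6).

6, -3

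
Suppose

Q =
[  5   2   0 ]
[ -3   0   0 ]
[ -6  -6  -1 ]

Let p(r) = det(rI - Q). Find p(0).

p(0) = det(0·I − Q) = det(−Q) = (−1)^3·det(Q).
det(Q) = -6, so p(0) = 6.

6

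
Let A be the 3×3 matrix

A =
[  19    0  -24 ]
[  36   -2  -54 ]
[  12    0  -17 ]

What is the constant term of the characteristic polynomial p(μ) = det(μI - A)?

p(0) = det(0·I − A) = det(−A) = (−1)^3·det(A).
det(A) = 70, so p(0) = -70.

-70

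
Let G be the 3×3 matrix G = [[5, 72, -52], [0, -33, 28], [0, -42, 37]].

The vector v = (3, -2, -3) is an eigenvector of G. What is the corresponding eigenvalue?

9

Compute Gv: G·(3, -2, -3) = (27, -18, -27).
Since Gv = λv, compare component 1: 27 = λ·3, so λ = 9.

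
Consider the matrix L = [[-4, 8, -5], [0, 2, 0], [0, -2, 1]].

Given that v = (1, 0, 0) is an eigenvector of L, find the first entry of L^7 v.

-16384

First find the eigenvalue: Lv = (-4, 0, 0) = -4·(1, 0, 0), so λ = -4.
Then L^7 v = λ^7·v = (-4)^7·(1, 0, 0) = -16384·(1, 0, 0) = (-16384, 0, 0).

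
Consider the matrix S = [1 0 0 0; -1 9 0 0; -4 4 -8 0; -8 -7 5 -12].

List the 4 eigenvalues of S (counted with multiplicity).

S is lower triangular, so its eigenvalues are the diagonal entries.
Diagonal: 1, 9, -8, -12.

-12, -8, 1, 9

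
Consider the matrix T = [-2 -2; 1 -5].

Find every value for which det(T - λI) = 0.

-4, -3

det(T - rI) = (-2 - r)(-5 - r) - (-2)·(1) = r^2 + 7r + 12.
This factors as (r + 4)·(r + 3) = 0.
Eigenvalues: -4, -3.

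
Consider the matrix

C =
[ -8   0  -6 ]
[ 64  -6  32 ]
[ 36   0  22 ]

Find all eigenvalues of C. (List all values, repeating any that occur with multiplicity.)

-6, 4, 10

Set up det(tI - C) = 0.
Expanding along the first row, p(t) = t^3 - 8t^2 - 44t + 240.
Rational-root test: t = 10 gives p(10) = 0.
Dividing by (t - 10) leaves t^2 + 2t - 24.
The quadratic factors as (t + 6)·(t - 4).
Eigenvalues: -6, 4, 10.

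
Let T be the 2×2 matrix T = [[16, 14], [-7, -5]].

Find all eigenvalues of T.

2, 9

det(T - μI) = (16 - μ)(-5 - μ) - (14)·(-7) = μ^2 - 11μ + 18.
This factors as (μ - 2)·(μ - 9) = 0.
Eigenvalues: 2, 9.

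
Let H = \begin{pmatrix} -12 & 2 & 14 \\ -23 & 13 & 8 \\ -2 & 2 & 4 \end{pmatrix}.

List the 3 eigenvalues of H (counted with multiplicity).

The characteristic polynomial is p(t) = det(tI - H).
Cofactor expansion gives p(t) = t^3 - 5t^2 - 94t + 560.
Rational-root test: t = 7 gives p(7) = 0.
Dividing by (t - 7) leaves t^2 + 2t - 80.
The quadratic factors as (t + 10)·(t - 8).
Eigenvalues: -10, 7, 8.

-10, 7, 8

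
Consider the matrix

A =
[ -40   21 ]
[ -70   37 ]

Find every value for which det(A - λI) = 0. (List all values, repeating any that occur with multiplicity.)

-5, 2

det(A - μI) = (-40 - μ)(37 - μ) - (21)·(-70) = μ^2 + 3μ - 10.
This factors as (μ + 5)·(μ - 2) = 0.
Eigenvalues: -5, 2.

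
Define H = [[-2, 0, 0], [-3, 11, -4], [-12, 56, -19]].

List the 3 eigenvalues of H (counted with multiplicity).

-5, -3, -2

The characteristic polynomial is p(μ) = det(μI - H).
Expanding along the first row, p(μ) = μ^3 + 10μ^2 + 31μ + 30.
Try μ = -2: p(-2) = 0, so -2 is a root.
Factor out (μ + 2): p(μ) = (μ + 2)·(μ^2 + 8μ + 15).
The quadratic factors as (μ + 5)·(μ + 3).
Eigenvalues: -5, -3, -2.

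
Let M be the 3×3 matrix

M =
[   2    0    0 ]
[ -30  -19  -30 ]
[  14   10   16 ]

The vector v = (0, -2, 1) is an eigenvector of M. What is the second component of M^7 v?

32768

First find the eigenvalue: Mv = (0, 8, -4) = -4·(0, -2, 1), so λ = -4.
Then M^7 v = λ^7·v = (-4)^7·(0, -2, 1) = -16384·(0, -2, 1) = (0, 32768, -16384).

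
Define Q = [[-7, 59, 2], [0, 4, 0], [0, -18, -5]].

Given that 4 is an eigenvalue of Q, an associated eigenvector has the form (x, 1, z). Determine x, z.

We need (Q - 4I)v = 0.
Q - 4I = [[-11, 59, 2], [0, 0, 0], [0, -18, -9]].
Row 1: (-11)·x + (59)·1 + (2)·z = 0
Row 2: (0)·x + (0)·1 + (0)·z = 0
Row 3: (0)·x + (-18)·1 + (-9)·z = 0
Solving gives x = 5, z = -2.
Check: Q·(5, 1, -2) = (20, 4, -8) = 4·(5, 1, -2).

5, -2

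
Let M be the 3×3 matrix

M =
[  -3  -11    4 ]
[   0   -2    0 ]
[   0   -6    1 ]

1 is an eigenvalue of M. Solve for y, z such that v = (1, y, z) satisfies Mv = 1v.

0, 1

We need (M - 1I)v = 0.
M - 1I = [[-4, -11, 4], [0, -3, 0], [0, -6, 0]].
Row 1: (-4)·1 + (-11)·y + (4)·z = 0
Row 2: (0)·1 + (-3)·y + (0)·z = 0
Row 3: (0)·1 + (-6)·y + (0)·z = 0
Solving gives y = 0, z = 1.
Check: M·(1, 0, 1) = (1, 0, 1) = 1·(1, 0, 1).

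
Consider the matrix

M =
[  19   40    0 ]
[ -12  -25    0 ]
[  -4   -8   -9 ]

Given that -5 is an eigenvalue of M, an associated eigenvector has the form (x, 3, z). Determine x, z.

-5, -1

We need (M + 5I)v = 0.
M + 5I = [[24, 40, 0], [-12, -20, 0], [-4, -8, -4]].
Row 1: (24)·x + (40)·3 + (0)·z = 0
Row 2: (-12)·x + (-20)·3 + (0)·z = 0
Row 3: (-4)·x + (-8)·3 + (-4)·z = 0
Solving gives x = -5, z = -1.
Check: M·(-5, 3, -1) = (25, -15, 5) = -5·(-5, 3, -1).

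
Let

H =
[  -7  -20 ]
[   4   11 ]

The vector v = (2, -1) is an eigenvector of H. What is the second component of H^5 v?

-243

First find the eigenvalue: Hv = (6, -3) = 3·(2, -1), so λ = 3.
Then H^5 v = λ^5·v = 3^5·(2, -1) = 243·(2, -1) = (486, -243).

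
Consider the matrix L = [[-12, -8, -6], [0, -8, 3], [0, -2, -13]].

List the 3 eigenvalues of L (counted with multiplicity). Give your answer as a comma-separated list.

-12, -11, -10

The characteristic polynomial is p(s) = det(sI - L).
Expanding the 3×3 determinant: p(s) = s^3 + 33s^2 + 362s + 1320.
Since p(-10) = 0, s = -10 is a root.
Dividing by (s + 10) leaves s^2 + 23s + 132.
The quadratic factors as (s + 12)·(s + 11).
Eigenvalues: -12, -11, -10.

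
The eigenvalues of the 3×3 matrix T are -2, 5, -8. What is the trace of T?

-5

trace(T) is the sum of the eigenvalues: (-2) + (5) + (-8) = -5.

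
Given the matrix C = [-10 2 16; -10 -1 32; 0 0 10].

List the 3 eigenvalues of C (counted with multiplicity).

Set up det(lambda·I - C) = 0.
Cofactor expansion gives p(lambda) = lambda^3 + lambda^2 - 80·lambda - 300.
Rational-root test: lambda = 10 gives p(10) = 0.
Dividing by (lambda - 10) leaves lambda^2 + 11·lambda + 30.
The quadratic factors as (lambda + 6)·(lambda + 5).
Eigenvalues: -6, -5, 10.

-6, -5, 10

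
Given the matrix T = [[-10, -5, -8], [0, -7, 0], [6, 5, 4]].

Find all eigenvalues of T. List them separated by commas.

The characteristic polynomial is p(λ) = det(λI - T).
Expanding along the first row, p(λ) = λ^3 + 13λ^2 + 50λ + 56.
Try λ = -2: p(-2) = 0, so -2 is a root.
Dividing by (λ + 2) leaves λ^2 + 11λ + 28.
The quadratic factors as (λ + 7)·(λ + 4).
Eigenvalues: -7, -4, -2.

-7, -4, -2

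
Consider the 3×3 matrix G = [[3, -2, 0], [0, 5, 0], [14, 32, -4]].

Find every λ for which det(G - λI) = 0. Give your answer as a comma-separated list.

Compute the characteristic polynomial p(λ) = det(λI - G).
Cofactor expansion gives p(λ) = λ^3 - 4λ^2 - 17λ + 60.
Since p(-4) = 0, λ = -4 is a root.
Dividing by (λ + 4) leaves λ^2 - 8λ + 15.
The quadratic factors as (λ - 3)·(λ - 5).
Eigenvalues: -4, 3, 5.

-4, 3, 5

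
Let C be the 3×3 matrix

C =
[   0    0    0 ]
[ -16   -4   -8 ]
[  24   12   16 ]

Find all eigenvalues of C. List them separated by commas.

0, 4, 8

Set up det(λI - C) = 0.
Expanding along the first row, p(λ) = λ^3 - 12λ^2 + 32λ.
Try λ = 0: p(0) = 0, so 0 is a root.
Dividing by λ leaves λ^2 - 12λ + 32.
The quadratic factors as (λ - 4)·(λ - 8).
Eigenvalues: 0, 4, 8.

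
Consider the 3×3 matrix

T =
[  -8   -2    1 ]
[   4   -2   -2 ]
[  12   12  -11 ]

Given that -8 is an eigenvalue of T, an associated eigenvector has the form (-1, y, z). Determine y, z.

2, 4

We need (T + 8I)v = 0.
T + 8I = [[0, -2, 1], [4, 6, -2], [12, 12, -3]].
Row 1: (0)·-1 + (-2)·y + (1)·z = 0
Row 2: (4)·-1 + (6)·y + (-2)·z = 0
Row 3: (12)·-1 + (12)·y + (-3)·z = 0
Solving gives y = 2, z = 4.
Check: T·(-1, 2, 4) = (8, -16, -32) = -8·(-1, 2, 4).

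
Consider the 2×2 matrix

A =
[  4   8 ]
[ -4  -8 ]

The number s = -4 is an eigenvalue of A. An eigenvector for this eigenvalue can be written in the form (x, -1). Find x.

1

We need (A + 4I)v = 0.
A + 4I = [[8, 8], [-4, -4]].
Row 1: (8)·x + (8)·-1 = 0
Row 2: (-4)·x + (-4)·-1 = 0
Solving gives x = 1.
Check: A·(1, -1) = (-4, 4) = -4·(1, -1).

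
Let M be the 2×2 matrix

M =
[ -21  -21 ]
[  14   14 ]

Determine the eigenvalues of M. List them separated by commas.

-7, 0

det(M - tI) = (-21 - t)(14 - t) - (-21)·(14) = t^2 + 7t.
This factors as (t + 7)·t = 0.
Eigenvalues: -7, 0.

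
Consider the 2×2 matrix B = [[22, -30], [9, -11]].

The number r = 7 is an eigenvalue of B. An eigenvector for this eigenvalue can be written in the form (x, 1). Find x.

2

We need (B - 7I)v = 0.
B - 7I = [[15, -30], [9, -18]].
Row 1: (15)·x + (-30)·1 = 0
Row 2: (9)·x + (-18)·1 = 0
Solving gives x = 2.
Check: B·(2, 1) = (14, 7) = 7·(2, 1).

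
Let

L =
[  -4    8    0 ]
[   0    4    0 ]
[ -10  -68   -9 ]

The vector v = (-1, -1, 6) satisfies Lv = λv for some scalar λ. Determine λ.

Compute Lv: L·(-1, -1, 6) = (-4, -4, 24).
Since Lv = λv, compare component 1: -4 = λ·-1, so λ = 4.

4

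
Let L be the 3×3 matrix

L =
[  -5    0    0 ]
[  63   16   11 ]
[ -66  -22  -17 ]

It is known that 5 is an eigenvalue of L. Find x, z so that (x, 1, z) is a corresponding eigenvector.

We need (L - 5I)v = 0.
L - 5I = [[-10, 0, 0], [63, 11, 11], [-66, -22, -22]].
Row 1: (-10)·x + (0)·1 + (0)·z = 0
Row 2: (63)·x + (11)·1 + (11)·z = 0
Row 3: (-66)·x + (-22)·1 + (-22)·z = 0
Solving gives x = 0, z = -1.
Check: L·(0, 1, -1) = (0, 5, -5) = 5·(0, 1, -1).

0, -1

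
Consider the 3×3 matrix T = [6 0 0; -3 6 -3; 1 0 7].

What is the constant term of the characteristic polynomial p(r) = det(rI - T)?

-252

p(0) = det(0·I − T) = det(−T) = (−1)^3·det(T).
det(T) = 252, so p(0) = -252.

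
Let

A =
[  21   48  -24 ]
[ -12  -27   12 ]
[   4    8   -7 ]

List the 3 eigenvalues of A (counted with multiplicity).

The characteristic polynomial is p(λ) = det(λI - A).
Expanding the 3×3 determinant: p(λ) = λ^3 + 13λ^2 + 51λ + 63.
Rational-root test: λ = -3 gives p(-3) = 0.
Dividing by (λ + 3) leaves λ^2 + 10λ + 21.
The quadratic factors as (λ + 7)·(λ + 3).
Eigenvalues: -7, -3, -3.

-7, -3, -3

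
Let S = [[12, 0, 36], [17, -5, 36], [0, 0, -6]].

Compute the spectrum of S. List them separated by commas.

The characteristic polynomial is p(t) = det(tI - S).
Expanding along the first row, p(t) = t^3 - t^2 - 102t - 360.
Try t = -5: p(-5) = 0, so -5 is a root.
Dividing by (t + 5) leaves t^2 - 6t - 72.
The quadratic factors as (t + 6)·(t - 12).
Eigenvalues: -6, -5, 12.

-6, -5, 12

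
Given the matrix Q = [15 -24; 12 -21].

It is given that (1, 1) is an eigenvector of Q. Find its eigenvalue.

-9

Compute Qv: Q·(1, 1) = (-9, -9).
Since Qv = λv, compare component 1: -9 = λ·1, so λ = -9.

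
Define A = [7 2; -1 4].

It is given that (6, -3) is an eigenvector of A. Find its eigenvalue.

Compute Av: A·(6, -3) = (36, -18).
Since Av = λv, compare component 1: 36 = λ·6, so λ = 6.

6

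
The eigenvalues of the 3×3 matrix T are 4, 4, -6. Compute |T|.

det(T) is the product of the eigenvalues: (4) · (4) · (-6) = -96.

-96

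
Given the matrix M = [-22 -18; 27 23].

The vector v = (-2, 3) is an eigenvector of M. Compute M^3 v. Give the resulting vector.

First find the eigenvalue: Mv = (-10, 15) = 5·(-2, 3), so λ = 5.
Then M^3 v = λ^3·v = 5^3·(-2, 3) = 125·(-2, 3) = (-250, 375).

(-250, 375)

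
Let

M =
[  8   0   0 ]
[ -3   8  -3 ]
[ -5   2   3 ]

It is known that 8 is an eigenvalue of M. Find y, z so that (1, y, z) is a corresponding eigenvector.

0, -1

We need (M - 8I)v = 0.
M - 8I = [[0, 0, 0], [-3, 0, -3], [-5, 2, -5]].
Row 1: (0)·1 + (0)·y + (0)·z = 0
Row 2: (-3)·1 + (0)·y + (-3)·z = 0
Row 3: (-5)·1 + (2)·y + (-5)·z = 0
Solving gives y = 0, z = -1.
Check: M·(1, 0, -1) = (8, 0, -8) = 8·(1, 0, -1).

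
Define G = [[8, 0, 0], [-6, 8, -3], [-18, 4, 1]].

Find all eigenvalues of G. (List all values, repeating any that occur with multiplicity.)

4, 5, 8

Compute the characteristic polynomial p(λ) = det(λI - G).
Cofactor expansion gives p(λ) = λ^3 - 17λ^2 + 92λ - 160.
Rational-root test: λ = 8 gives p(8) = 0.
Factor out (λ - 8): p(λ) = (λ - 8)·(λ^2 - 9λ + 20).
The quadratic factors as (λ - 4)·(λ - 5).
Eigenvalues: 4, 5, 8.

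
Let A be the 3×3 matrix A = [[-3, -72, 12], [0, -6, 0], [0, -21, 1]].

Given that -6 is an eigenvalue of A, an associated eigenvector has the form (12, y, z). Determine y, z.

We need (A + 6I)v = 0.
A + 6I = [[3, -72, 12], [0, 0, 0], [0, -21, 7]].
Row 1: (3)·12 + (-72)·y + (12)·z = 0
Row 2: (0)·12 + (0)·y + (0)·z = 0
Row 3: (0)·12 + (-21)·y + (7)·z = 0
Solving gives y = 1, z = 3.
Check: A·(12, 1, 3) = (-72, -6, -18) = -6·(12, 1, 3).

1, 3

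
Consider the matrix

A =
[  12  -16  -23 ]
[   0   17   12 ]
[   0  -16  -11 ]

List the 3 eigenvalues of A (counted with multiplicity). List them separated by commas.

Set up det(lambda·I - A) = 0.
Expanding along the first row, p(lambda) = lambda^3 - 18·lambda^2 + 77·lambda - 60.
Try lambda = 1: p(1) = 0, so 1 is a root.
Factor out (lambda - 1): p(lambda) = (lambda - 1)·(lambda^2 - 17·lambda + 60).
The quadratic factors as (lambda - 5)·(lambda - 12).
Eigenvalues: 1, 5, 12.

1, 5, 12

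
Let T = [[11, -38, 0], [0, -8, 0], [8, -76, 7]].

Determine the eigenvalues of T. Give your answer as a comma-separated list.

-8, 7, 11

Set up det(tI - T) = 0.
Expanding the 3×3 determinant: p(t) = t^3 - 10t^2 - 67t + 616.
Rational-root test: t = 11 gives p(11) = 0.
Dividing by (t - 11) leaves t^2 + t - 56.
The quadratic factors as (t + 8)·(t - 7).
Eigenvalues: -8, 7, 11.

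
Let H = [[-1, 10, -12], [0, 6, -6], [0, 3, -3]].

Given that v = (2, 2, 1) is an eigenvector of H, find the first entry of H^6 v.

First find the eigenvalue: Hv = (6, 6, 3) = 3·(2, 2, 1), so λ = 3.
Then H^6 v = λ^6·v = 3^6·(2, 2, 1) = 729·(2, 2, 1) = (1458, 1458, 729).

1458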